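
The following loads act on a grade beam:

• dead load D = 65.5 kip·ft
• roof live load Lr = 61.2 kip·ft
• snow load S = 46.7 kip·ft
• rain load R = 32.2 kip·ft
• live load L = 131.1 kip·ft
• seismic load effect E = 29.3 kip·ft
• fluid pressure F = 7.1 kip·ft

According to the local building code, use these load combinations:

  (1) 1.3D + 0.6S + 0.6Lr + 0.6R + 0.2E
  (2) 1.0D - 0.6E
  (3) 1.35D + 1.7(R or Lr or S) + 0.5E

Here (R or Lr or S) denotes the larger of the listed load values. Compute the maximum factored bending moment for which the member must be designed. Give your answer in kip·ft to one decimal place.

(R or Lr or S) → Lr = 61.2 kip·ft.
(1) 1.3(65.5) + 0.6(46.7) + 0.6(61.2) + 0.6(32.2) + 0.2(29.3) = 85.2 + 28.0 + 36.7 + 19.3 + 5.9 = 175.1
(2) 1.0(65.5) - 0.6(29.3) = 65.5 - 17.6 = 47.9
(3) 1.35(65.5) + 1.7(61.2) + 0.5(29.3) = 88.4 + 104.0 + 14.7 = 207.1
The controlling combination is 3, giving 207.1 kip·ft.

207.1 kip·ft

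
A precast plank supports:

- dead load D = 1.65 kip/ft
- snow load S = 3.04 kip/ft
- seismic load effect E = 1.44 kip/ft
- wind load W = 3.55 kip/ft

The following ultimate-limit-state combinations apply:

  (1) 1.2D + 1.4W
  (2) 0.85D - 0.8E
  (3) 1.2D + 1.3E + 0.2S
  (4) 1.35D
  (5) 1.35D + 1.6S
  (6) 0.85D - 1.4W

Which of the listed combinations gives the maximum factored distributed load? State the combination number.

Combination 5

(1) 1.2(1.65) + 1.4(3.55) = 6.95
(2) 0.85(1.65) - 0.8(1.44) = 0.25
(3) 1.2(1.65) + 1.3(1.44) + 0.2(3.04) = 4.46
(4) 1.35(1.65) = 2.23
(5) 1.35(1.65) + 1.6(3.04) = 7.09
(6) 0.85(1.65) - 1.4(3.55) = -3.57
The largest value is 7.09 kip/ft from combination 5.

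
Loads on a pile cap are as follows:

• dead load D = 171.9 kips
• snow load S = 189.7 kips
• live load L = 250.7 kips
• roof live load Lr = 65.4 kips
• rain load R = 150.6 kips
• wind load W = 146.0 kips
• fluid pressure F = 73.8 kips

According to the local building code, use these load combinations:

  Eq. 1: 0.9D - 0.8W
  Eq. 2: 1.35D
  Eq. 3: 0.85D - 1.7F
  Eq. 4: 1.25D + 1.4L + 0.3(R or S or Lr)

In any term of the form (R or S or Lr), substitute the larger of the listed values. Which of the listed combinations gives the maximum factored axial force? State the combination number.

Combination 4

(R or S or Lr) → S = 189.7 kips.
Eq. 1: 0.9(171.9) - 0.8(146.0) = 154.71 - 116.80 = 37.91
Eq. 2: 1.35(171.9) = 232.07
Eq. 3: 0.85(171.9) - 1.7(73.8) = 146.12 - 125.46 = 20.66
Eq. 4: 1.25(171.9) + 1.4(250.7) + 0.3(189.7) = 214.88 + 350.98 + 56.91 = 622.77
The largest value is 622.77 kips from combination 4.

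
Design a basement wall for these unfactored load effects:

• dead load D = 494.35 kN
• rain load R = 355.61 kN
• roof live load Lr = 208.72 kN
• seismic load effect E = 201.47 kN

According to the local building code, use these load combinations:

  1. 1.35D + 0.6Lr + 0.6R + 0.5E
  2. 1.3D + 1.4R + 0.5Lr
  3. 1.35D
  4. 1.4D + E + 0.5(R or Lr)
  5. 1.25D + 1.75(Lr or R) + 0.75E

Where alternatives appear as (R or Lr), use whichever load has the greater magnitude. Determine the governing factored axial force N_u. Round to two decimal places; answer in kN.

(R or Lr) → R = 355.61 kN; (Lr or R) → R = 355.61 kN.
1. 1.35(494.35) + 0.6(208.72) + 0.6(355.61) + 0.5(201.47) = 667.37 + 125.23 + 213.37 + 100.74 = 1106.71
2. 1.3(494.35) + 1.4(355.61) + 0.5(208.72) = 642.66 + 497.85 + 104.36 = 1244.87
3. 1.35(494.35) = 667.37
4. 1.4(494.35) + 1.0(201.47) + 0.5(355.61) = 692.09 + 201.47 + 177.81 = 1071.37
5. 1.25(494.35) + 1.75(355.61) + 0.75(201.47) = 617.94 + 622.32 + 151.10 = 1391.36
Maximum is from combination 5.

1391.36 kN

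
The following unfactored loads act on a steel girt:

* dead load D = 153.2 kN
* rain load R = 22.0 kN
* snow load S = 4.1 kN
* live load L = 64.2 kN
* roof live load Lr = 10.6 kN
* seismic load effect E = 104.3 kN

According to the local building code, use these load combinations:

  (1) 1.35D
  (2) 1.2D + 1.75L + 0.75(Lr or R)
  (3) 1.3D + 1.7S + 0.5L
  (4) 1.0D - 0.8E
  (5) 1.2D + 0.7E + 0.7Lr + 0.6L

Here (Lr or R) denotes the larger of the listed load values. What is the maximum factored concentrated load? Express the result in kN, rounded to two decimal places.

312.69 kN

(Lr or R) → R = 22.0 kN.
(1) 1.35(153.2) = 206.82
(2) 1.2(153.2) + 1.75(64.2) + 0.75(22.0) = 183.84 + 112.35 + 16.50 = 312.69
(3) 1.3(153.2) + 1.7(4.1) + 0.5(64.2) = 199.16 + 6.97 + 32.10 = 238.23
(4) 1.0(153.2) - 0.8(104.3) = 153.20 - 83.44 = 69.76
(5) 1.2(153.2) + 0.7(104.3) + 0.7(10.6) + 0.6(64.2) = 183.84 + 73.01 + 7.42 + 38.52 = 302.79
The controlling combination is 2, giving 312.69 kN.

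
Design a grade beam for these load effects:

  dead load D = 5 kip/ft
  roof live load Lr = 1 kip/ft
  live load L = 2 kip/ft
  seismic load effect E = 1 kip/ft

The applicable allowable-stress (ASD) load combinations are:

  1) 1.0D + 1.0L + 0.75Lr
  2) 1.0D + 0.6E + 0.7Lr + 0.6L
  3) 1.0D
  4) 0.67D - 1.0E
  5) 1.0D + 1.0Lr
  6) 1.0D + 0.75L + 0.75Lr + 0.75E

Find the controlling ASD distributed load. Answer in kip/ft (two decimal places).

8.00 kip/ft

1) 1.0(5) + 1.0(2) + 0.75(1) = 5.00 + 2.00 + 0.75 = 7.75
2) 1.0(5) + 0.6(1) + 0.7(1) + 0.6(2) = 5.00 + 0.60 + 0.70 + 1.20 = 7.50
3) 1.0(5) = 5.00
4) 0.67(5) - 1.0(1) = 3.35 - 1.00 = 2.35
5) 1.0(5) + 1.0(1) = 5.00 + 1.00 = 6.00
6) 1.0(5) + 0.75(2) + 0.75(1) + 0.75(1) = 5.00 + 1.50 + 0.75 + 0.75 = 8.00
Maximum is from combination 6.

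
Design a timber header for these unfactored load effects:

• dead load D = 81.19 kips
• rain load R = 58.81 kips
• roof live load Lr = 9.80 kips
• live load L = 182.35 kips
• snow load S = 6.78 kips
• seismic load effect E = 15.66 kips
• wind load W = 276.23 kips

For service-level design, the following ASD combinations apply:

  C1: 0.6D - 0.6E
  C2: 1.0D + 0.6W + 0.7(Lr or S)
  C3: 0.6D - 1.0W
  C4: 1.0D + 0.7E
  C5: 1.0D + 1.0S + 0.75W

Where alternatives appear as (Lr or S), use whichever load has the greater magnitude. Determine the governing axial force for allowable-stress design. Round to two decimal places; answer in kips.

295.14 kips

(Lr or S) → Lr = 9.80 kips.
C1: 0.6(81.19) - 0.6(15.66) = 39.32
C2: 1.0(81.19) + 0.6(276.23) + 0.7(9.80) = 253.79
C3: 0.6(81.19) - 1.0(276.23) = -227.52
C4: 1.0(81.19) + 0.7(15.66) = 92.15
C5: 1.0(81.19) + 1.0(6.78) + 0.75(276.23) = 295.14
The controlling combination is 5, giving 295.14 kips.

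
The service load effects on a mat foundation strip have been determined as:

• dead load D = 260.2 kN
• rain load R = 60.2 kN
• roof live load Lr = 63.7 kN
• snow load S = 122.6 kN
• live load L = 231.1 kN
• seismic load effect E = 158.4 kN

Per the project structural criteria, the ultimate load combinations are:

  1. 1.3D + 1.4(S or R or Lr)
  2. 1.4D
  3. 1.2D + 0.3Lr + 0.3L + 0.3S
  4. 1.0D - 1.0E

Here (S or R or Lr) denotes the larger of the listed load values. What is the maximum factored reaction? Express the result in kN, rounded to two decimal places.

509.90 kN

(S or R or Lr) → S = 122.6 kN.
1. 1.3(260.2) + 1.4(122.6) = 338.26 + 171.64 = 509.90
2. 1.4(260.2) = 364.28
3. 1.2(260.2) + 0.3(63.7) + 0.3(231.1) + 0.3(122.6) = 312.24 + 19.11 + 69.33 + 36.78 = 437.46
4. 1.0(260.2) - 1.0(158.4) = 260.20 - 158.40 = 101.80
Combination 1 governs: V_u = 509.90 kN.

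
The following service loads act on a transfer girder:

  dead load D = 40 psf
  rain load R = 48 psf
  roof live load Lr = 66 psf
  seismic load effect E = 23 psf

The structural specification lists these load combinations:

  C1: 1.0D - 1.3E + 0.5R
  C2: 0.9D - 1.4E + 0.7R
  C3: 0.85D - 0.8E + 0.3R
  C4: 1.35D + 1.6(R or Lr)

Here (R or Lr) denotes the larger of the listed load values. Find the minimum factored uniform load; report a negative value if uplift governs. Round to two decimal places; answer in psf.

30.00 psf

(R or Lr) → Lr = 66 psf.
C1: 1.0(40) - 1.3(23) + 0.5(48) = 40.00 - 29.90 + 24.00 = 34.10
C2: 0.9(40) - 1.4(23) + 0.7(48) = 36.00 - 32.20 + 33.60 = 37.40
C3: 0.85(40) - 0.8(23) + 0.3(48) = 34.00 - 18.40 + 14.40 = 30.00
C4: 1.35(40) + 1.6(66) = 54.00 + 105.60 = 159.60
Combination 3 gives the minimum: 30.00 psf.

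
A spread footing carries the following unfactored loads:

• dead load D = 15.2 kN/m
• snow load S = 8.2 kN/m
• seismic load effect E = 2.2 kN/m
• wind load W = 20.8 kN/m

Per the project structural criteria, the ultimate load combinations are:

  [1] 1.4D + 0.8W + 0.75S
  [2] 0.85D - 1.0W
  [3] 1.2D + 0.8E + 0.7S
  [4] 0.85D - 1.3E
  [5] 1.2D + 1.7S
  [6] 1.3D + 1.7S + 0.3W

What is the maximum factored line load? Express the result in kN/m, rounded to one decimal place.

44.1 kN/m

[1] 1.4(15.2) + 0.8(20.8) + 0.75(8.2) = 21.3 + 16.6 + 6.2 = 44.1
[2] 0.85(15.2) - 1.0(20.8) = 12.9 - 20.8 = -7.9
[3] 1.2(15.2) + 0.8(2.2) + 0.7(8.2) = 18.2 + 1.8 + 5.7 = 25.7
[4] 0.85(15.2) - 1.3(2.2) = 10.1
[5] 1.2(15.2) + 1.7(8.2) = 32.2
[6] 1.3(15.2) + 1.7(8.2) + 0.3(20.8) = 19.8 + 13.9 + 6.2 = 39.9
Combination 1 governs: w_u = 44.1 kN/m.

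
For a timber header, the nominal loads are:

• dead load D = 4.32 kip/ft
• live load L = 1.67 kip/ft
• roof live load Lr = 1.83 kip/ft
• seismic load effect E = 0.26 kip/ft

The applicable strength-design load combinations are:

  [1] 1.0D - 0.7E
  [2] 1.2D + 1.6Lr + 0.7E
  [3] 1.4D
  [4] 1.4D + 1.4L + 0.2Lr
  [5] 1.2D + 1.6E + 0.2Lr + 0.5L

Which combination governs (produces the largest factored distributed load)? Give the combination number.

Combination 4

[1] 1.0(4.32) - 0.7(0.26) = 4.32 - 0.18 = 4.14
[2] 1.2(4.32) + 1.6(1.83) + 0.7(0.26) = 5.18 + 2.93 + 0.18 = 8.29
[3] 1.4(4.32) = 6.05
[4] 1.4(4.32) + 1.4(1.67) + 0.2(1.83) = 8.75
[5] 1.2(4.32) + 1.6(0.26) + 0.2(1.83) + 0.5(1.67) = 6.80
The largest value is 8.75 kip/ft from combination 4.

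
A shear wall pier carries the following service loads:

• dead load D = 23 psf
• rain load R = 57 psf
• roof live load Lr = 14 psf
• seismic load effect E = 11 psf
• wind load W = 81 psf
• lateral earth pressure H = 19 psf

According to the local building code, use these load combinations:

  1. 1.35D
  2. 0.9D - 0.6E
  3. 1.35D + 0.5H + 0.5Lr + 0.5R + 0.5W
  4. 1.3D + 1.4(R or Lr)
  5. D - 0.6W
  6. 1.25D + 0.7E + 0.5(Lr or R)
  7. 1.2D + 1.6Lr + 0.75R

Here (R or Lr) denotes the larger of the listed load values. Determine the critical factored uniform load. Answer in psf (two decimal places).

(R or Lr) → R = 57 psf; (Lr or R) → R = 57 psf.
1. 1.35(23) = 31.05
2. 0.9(23) - 0.6(11) = 20.70 - 6.60 = 14.10
3. 1.35(23) + 0.5(19) + 0.5(14) + 0.5(57) + 0.5(81) = 31.05 + 9.50 + 7.00 + 28.50 + 40.50 = 116.55
4. 1.3(23) + 1.4(57) = 29.90 + 79.80 = 109.70
5. 1.0(23) - 0.6(81) = 23.00 - 48.60 = -25.60
6. 1.25(23) + 0.7(11) + 0.5(57) = 28.75 + 7.70 + 28.50 = 64.95
7. 1.2(23) + 1.6(14) + 0.75(57) = 27.60 + 22.40 + 42.75 = 92.75
The controlling combination is 3, giving 116.55 psf.

116.55 psf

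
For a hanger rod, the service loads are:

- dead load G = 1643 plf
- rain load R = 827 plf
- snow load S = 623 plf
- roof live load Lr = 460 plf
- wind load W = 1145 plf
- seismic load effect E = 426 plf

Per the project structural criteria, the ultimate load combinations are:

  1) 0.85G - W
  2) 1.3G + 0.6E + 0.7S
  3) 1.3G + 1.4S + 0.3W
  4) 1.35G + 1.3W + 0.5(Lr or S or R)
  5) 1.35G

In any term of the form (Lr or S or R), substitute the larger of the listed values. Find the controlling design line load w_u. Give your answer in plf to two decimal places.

4120.05 plf

(Lr or S or R) → R = 827 plf.
1) 0.85(1643) - 1.0(1145) = 1396.55 - 1145.00 = 251.55
2) 1.3(1643) + 0.6(426) + 0.7(623) = 2135.90 + 255.60 + 436.10 = 2827.60
3) 1.3(1643) + 1.4(623) + 0.3(1145) = 2135.90 + 872.20 + 343.50 = 3351.60
4) 1.35(1643) + 1.3(1145) + 0.5(827) = 2218.05 + 1488.50 + 413.50 = 4120.05
5) 1.35(1643) = 2218.05
Maximum is from combination 4.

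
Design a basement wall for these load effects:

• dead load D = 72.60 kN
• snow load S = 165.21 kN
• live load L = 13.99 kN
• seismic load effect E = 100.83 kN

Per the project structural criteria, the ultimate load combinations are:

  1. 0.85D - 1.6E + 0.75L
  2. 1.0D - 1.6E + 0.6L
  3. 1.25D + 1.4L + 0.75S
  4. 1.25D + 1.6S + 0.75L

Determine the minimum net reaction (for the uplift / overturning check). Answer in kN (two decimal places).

1. 0.85(72.60) - 1.6(100.83) + 0.75(13.99) = 61.71 - 161.33 + 10.49 = -89.13
2. 1.0(72.60) - 1.6(100.83) + 0.6(13.99) = -80.33
3. 1.25(72.60) + 1.4(13.99) + 0.75(165.21) = 234.24
4. 1.25(72.60) + 1.6(165.21) + 0.75(13.99) = 90.75 + 264.34 + 10.49 = 365.58
Combination 1 gives the minimum: -89.13 kN.

-89.13 kN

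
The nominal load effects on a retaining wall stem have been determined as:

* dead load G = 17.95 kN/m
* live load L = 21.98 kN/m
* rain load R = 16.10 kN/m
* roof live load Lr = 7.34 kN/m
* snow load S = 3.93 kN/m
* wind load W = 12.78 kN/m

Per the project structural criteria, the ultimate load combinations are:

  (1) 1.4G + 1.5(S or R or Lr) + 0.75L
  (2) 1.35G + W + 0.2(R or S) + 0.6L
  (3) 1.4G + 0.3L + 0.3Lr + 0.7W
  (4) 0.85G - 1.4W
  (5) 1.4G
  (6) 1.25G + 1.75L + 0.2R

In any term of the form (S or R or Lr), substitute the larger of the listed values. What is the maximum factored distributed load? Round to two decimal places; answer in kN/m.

65.77 kN/m

(S or R or Lr) → R = 16.10 kN/m; (R or S) → R = 16.10 kN/m.
(1) 1.4(17.95) + 1.5(16.10) + 0.75(21.98) = 65.77
(2) 1.35(17.95) + 1.0(12.78) + 0.2(16.10) + 0.6(21.98) = 53.42
(3) 1.4(17.95) + 0.3(21.98) + 0.3(7.34) + 0.7(12.78) = 42.87
(4) 0.85(17.95) - 1.4(12.78) = -2.63
(5) 1.4(17.95) = 25.13
(6) 1.25(17.95) + 1.75(21.98) + 0.2(16.10) = 64.12
The controlling combination is 1, giving 65.77 kN/m.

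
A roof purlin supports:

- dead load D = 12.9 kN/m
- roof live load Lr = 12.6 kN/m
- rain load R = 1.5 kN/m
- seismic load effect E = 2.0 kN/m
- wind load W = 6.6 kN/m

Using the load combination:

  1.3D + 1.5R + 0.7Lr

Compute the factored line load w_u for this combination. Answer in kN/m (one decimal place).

1.3(12.9) + 1.5(1.5) + 0.7(12.6) = 27.8
w_u = 27.8 kN/m.

27.8 kN/m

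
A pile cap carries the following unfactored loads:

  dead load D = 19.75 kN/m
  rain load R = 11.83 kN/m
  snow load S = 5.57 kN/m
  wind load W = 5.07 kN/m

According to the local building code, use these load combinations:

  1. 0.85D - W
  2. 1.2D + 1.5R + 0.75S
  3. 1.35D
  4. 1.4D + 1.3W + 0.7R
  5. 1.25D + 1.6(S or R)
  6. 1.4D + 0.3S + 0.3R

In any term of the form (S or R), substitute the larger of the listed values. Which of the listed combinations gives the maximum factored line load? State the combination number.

Combination 2

(S or R) → R = 11.83 kN/m.
1. 0.85(19.75) - 1.0(5.07) = 16.79 - 5.07 = 11.72
2. 1.2(19.75) + 1.5(11.83) + 0.75(5.57) = 45.62
3. 1.35(19.75) = 26.66
4. 1.4(19.75) + 1.3(5.07) + 0.7(11.83) = 27.65 + 6.59 + 8.28 = 42.52
5. 1.25(19.75) + 1.6(11.83) = 24.69 + 18.93 = 43.62
6. 1.4(19.75) + 0.3(5.57) + 0.3(11.83) = 27.65 + 1.67 + 3.55 = 32.87
The largest value is 45.62 kN/m from combination 2.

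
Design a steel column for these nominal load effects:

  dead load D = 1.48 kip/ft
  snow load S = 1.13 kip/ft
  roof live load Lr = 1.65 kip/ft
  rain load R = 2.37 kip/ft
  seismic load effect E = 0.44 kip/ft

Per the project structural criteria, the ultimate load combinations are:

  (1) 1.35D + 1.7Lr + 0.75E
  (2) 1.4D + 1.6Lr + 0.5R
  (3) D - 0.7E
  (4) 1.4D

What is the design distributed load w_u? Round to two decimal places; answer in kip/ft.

(1) 1.35(1.48) + 1.7(1.65) + 0.75(0.44) = 5.13
(2) 1.4(1.48) + 1.6(1.65) + 0.5(2.37) = 2.07 + 2.64 + 1.19 = 5.90
(3) 1.0(1.48) - 0.7(0.44) = 1.48 - 0.31 = 1.17
(4) 1.4(1.48) = 2.07
Combination 2 governs: w_u = 5.90 kip/ft.

5.90 kip/ft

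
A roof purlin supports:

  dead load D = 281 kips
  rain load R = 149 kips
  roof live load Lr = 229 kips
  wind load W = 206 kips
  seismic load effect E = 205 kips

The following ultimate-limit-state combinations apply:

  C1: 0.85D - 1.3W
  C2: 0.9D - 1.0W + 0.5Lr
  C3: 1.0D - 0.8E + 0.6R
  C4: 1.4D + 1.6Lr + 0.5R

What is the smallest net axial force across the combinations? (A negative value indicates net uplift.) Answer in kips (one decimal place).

C1: 0.85(281) - 1.3(206) = -29.0
C2: 0.9(281) - 1.0(206) + 0.5(229) = 252.9 - 206.0 + 114.5 = 161.4
C3: 1.0(281) - 0.8(205) + 0.6(149) = 281.0 - 164.0 + 89.4 = 206.4
C4: 1.4(281) + 1.6(229) + 0.5(149) = 393.4 + 366.4 + 74.5 = 834.3
Combination 1 gives the minimum: -29.0 kips.

-29.0 kips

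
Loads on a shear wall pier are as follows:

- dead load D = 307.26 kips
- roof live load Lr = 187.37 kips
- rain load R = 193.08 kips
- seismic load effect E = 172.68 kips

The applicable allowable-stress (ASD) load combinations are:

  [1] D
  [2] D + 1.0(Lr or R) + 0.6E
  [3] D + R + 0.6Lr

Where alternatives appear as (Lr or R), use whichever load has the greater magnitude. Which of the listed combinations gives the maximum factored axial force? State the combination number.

Combination 3

(Lr or R) → R = 193.08 kips.
[1] 1.0(307.26) = 307.26
[2] 1.0(307.26) + 1.0(193.08) + 0.6(172.68) = 307.26 + 193.08 + 103.61 = 603.95
[3] 1.0(307.26) + 1.0(193.08) + 0.6(187.37) = 307.26 + 193.08 + 112.42 = 612.76
The largest value is 612.76 kips from combination 3.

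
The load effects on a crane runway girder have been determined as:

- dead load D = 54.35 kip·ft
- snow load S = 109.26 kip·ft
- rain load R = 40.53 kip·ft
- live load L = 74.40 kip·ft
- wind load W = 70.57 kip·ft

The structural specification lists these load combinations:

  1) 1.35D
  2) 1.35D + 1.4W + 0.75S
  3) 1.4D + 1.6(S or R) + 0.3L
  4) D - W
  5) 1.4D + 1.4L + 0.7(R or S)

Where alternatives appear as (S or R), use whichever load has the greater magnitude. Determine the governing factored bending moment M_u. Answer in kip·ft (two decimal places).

273.23 kip·ft

(S or R) → S = 109.26 kip·ft; (R or S) → S = 109.26 kip·ft.
1) 1.35(54.35) = 73.37
2) 1.35(54.35) + 1.4(70.57) + 0.75(109.26) = 73.37 + 98.80 + 81.95 = 254.12
3) 1.4(54.35) + 1.6(109.26) + 0.3(74.40) = 76.09 + 174.82 + 22.32 = 273.23
4) 1.0(54.35) - 1.0(70.57) = 54.35 - 70.57 = -16.22
5) 1.4(54.35) + 1.4(74.40) + 0.7(109.26) = 76.09 + 104.16 + 76.48 = 256.73
Maximum is from combination 3.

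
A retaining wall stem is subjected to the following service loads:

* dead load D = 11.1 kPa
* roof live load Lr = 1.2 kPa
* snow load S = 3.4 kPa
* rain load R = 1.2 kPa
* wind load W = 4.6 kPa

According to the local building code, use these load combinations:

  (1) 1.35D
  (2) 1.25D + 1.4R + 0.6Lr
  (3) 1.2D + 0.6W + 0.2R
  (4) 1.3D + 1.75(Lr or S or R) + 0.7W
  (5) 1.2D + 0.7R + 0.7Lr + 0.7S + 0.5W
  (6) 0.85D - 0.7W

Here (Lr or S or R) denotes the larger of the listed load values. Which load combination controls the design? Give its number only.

Combination 4

(Lr or S or R) → S = 3.4 kPa.
(1) 1.35(11.1) = 14.99
(2) 1.25(11.1) + 1.4(1.2) + 0.6(1.2) = 13.88 + 1.68 + 0.72 = 16.28
(3) 1.2(11.1) + 0.6(4.6) + 0.2(1.2) = 13.32 + 2.76 + 0.24 = 16.32
(4) 1.3(11.1) + 1.75(3.4) + 0.7(4.6) = 14.43 + 5.95 + 3.22 = 23.60
(5) 1.2(11.1) + 0.7(1.2) + 0.7(1.2) + 0.7(3.4) + 0.5(4.6) = 13.32 + 0.84 + 0.84 + 2.38 + 2.30 = 19.68
(6) 0.85(11.1) - 0.7(4.6) = 9.44 - 3.22 = 6.22
The largest value is 23.60 kPa from combination 4.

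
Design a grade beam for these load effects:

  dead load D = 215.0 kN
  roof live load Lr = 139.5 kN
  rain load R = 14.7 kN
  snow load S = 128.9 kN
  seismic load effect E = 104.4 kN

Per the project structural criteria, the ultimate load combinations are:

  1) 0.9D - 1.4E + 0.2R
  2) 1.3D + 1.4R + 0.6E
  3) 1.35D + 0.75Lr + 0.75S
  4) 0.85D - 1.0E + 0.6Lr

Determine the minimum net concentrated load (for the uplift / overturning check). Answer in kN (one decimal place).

1) 0.9(215.0) - 1.4(104.4) + 0.2(14.7) = 50.3
2) 1.3(215.0) + 1.4(14.7) + 0.6(104.4) = 362.7
3) 1.35(215.0) + 0.75(139.5) + 0.75(128.9) = 491.6
4) 0.85(215.0) - 1.0(104.4) + 0.6(139.5) = 162.1
Combination 1 gives the minimum: 50.3 kN.

50.3 kN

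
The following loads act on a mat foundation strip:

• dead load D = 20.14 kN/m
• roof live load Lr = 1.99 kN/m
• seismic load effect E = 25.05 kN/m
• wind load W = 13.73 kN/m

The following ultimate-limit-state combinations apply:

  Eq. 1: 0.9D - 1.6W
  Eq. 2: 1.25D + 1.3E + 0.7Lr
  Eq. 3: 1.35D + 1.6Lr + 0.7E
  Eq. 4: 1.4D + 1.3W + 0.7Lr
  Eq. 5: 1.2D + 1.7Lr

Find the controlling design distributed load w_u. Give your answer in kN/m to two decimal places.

Eq. 1: 0.9(20.14) - 1.6(13.73) = 18.13 - 21.97 = -3.84
Eq. 2: 1.25(20.14) + 1.3(25.05) + 0.7(1.99) = 59.13
Eq. 3: 1.35(20.14) + 1.6(1.99) + 0.7(25.05) = 27.19 + 3.18 + 17.54 = 47.91
Eq. 4: 1.4(20.14) + 1.3(13.73) + 0.7(1.99) = 28.20 + 17.85 + 1.39 = 47.44
Eq. 5: 1.2(20.14) + 1.7(1.99) = 24.17 + 3.38 = 27.55
The controlling combination is 2, giving 59.13 kN/m.

59.13 kN/m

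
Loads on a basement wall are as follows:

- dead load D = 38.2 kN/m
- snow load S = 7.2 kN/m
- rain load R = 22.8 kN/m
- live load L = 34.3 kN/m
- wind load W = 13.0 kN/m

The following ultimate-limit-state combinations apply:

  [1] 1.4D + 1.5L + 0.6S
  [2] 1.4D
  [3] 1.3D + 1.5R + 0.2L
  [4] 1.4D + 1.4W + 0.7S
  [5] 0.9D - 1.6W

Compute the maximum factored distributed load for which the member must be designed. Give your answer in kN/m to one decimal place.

[1] 1.4(38.2) + 1.5(34.3) + 0.6(7.2) = 109.3
[2] 1.4(38.2) = 53.5
[3] 1.3(38.2) + 1.5(22.8) + 0.2(34.3) = 90.7
[4] 1.4(38.2) + 1.4(13.0) + 0.7(7.2) = 76.7
[5] 0.9(38.2) - 1.6(13.0) = 13.6
The controlling combination is 1, giving 109.3 kN/m.

109.3 kN/m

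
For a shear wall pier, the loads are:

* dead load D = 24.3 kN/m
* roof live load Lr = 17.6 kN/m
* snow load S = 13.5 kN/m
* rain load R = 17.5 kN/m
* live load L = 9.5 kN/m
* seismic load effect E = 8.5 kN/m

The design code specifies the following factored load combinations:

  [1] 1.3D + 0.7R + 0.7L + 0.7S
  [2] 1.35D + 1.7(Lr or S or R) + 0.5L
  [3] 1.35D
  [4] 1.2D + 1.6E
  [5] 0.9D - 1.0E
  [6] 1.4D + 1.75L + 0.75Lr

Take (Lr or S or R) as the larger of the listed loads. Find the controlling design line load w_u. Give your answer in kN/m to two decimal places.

(Lr or S or R) → Lr = 17.6 kN/m.
[1] 1.3(24.3) + 0.7(17.5) + 0.7(9.5) + 0.7(13.5) = 31.59 + 12.25 + 6.65 + 9.45 = 59.94
[2] 1.35(24.3) + 1.7(17.6) + 0.5(9.5) = 32.81 + 29.92 + 4.75 = 67.48
[3] 1.35(24.3) = 32.81
[4] 1.2(24.3) + 1.6(8.5) = 29.16 + 13.60 = 42.76
[5] 0.9(24.3) - 1.0(8.5) = 21.87 - 8.50 = 13.37
[6] 1.4(24.3) + 1.75(9.5) + 0.75(17.6) = 34.02 + 16.63 + 13.20 = 63.85
The controlling combination is 2, giving 67.48 kN/m.

67.48 kN/m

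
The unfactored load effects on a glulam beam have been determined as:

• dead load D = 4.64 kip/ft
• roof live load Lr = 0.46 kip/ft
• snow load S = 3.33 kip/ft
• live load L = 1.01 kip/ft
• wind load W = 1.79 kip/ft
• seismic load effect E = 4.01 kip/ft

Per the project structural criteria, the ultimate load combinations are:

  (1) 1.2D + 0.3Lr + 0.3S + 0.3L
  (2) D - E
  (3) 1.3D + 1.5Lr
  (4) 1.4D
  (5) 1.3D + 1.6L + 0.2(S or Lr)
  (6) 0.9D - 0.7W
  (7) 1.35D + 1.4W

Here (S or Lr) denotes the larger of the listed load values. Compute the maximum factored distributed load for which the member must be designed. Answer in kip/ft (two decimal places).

8.77 kip/ft

(S or Lr) → S = 3.33 kip/ft.
(1) 1.2(4.64) + 0.3(0.46) + 0.3(3.33) + 0.3(1.01) = 5.57 + 0.14 + 1.00 + 0.30 = 7.01
(2) 1.0(4.64) - 1.0(4.01) = 4.64 - 4.01 = 0.63
(3) 1.3(4.64) + 1.5(0.46) = 6.03 + 0.69 = 6.72
(4) 1.4(4.64) = 6.50
(5) 1.3(4.64) + 1.6(1.01) + 0.2(3.33) = 8.31
(6) 0.9(4.64) - 0.7(1.79) = 2.92
(7) 1.35(4.64) + 1.4(1.79) = 6.26 + 2.51 = 8.77
The controlling combination is 7, giving 8.77 kip/ft.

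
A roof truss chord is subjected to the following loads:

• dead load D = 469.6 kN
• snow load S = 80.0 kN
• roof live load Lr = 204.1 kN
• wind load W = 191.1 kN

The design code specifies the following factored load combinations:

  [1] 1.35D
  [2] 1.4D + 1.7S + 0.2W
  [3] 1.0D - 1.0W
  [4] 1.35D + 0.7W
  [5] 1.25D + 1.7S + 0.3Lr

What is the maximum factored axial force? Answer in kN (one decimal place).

831.7 kN

[1] 1.35(469.6) = 634.0
[2] 1.4(469.6) + 1.7(80.0) + 0.2(191.1) = 831.7
[3] 1.0(469.6) - 1.0(191.1) = 469.6 - 191.1 = 278.5
[4] 1.35(469.6) + 0.7(191.1) = 767.7
[5] 1.25(469.6) + 1.7(80.0) + 0.3(204.1) = 587.0 + 136.0 + 61.2 = 784.2
The controlling combination is 2, giving 831.7 kN.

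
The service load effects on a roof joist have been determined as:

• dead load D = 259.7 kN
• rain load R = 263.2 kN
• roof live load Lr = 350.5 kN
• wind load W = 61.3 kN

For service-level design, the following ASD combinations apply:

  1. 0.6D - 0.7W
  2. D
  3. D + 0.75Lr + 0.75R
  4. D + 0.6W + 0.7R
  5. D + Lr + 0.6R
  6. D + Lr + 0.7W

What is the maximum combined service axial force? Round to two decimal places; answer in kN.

768.12 kN

1. 0.6(259.7) - 0.7(61.3) = 155.82 - 42.91 = 112.91
2. 1.0(259.7) = 259.70
3. 1.0(259.7) + 0.75(350.5) + 0.75(263.2) = 259.70 + 262.88 + 197.40 = 719.98
4. 1.0(259.7) + 0.6(61.3) + 0.7(263.2) = 259.70 + 36.78 + 184.24 = 480.72
5. 1.0(259.7) + 1.0(350.5) + 0.6(263.2) = 259.70 + 350.50 + 157.92 = 768.12
6. 1.0(259.7) + 1.0(350.5) + 0.7(61.3) = 259.70 + 350.50 + 42.91 = 653.11
Maximum is from combination 5.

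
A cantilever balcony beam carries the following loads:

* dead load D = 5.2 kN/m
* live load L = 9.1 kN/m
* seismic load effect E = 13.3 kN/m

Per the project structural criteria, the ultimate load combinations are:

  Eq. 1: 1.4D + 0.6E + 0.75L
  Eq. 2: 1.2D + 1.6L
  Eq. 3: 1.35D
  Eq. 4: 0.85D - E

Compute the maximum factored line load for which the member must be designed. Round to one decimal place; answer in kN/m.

22.1 kN/m

Eq. 1: 1.4(5.2) + 0.6(13.3) + 0.75(9.1) = 7.3 + 8.0 + 6.8 = 22.1
Eq. 2: 1.2(5.2) + 1.6(9.1) = 6.2 + 14.6 = 20.8
Eq. 3: 1.35(5.2) = 7.0
Eq. 4: 0.85(5.2) - 1.0(13.3) = 4.4 - 13.3 = -8.9
The controlling combination is 1, giving 22.1 kN/m.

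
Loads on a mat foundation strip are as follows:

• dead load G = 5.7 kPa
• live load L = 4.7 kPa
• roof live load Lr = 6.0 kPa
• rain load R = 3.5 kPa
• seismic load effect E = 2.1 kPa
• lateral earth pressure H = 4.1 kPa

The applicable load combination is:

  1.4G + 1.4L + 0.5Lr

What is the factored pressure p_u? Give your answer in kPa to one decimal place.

17.6 kPa

1.4(5.7) + 1.4(4.7) + 0.5(6.0) = 8.0 + 6.6 + 3.0 = 17.6
p_u = 17.6 kPa.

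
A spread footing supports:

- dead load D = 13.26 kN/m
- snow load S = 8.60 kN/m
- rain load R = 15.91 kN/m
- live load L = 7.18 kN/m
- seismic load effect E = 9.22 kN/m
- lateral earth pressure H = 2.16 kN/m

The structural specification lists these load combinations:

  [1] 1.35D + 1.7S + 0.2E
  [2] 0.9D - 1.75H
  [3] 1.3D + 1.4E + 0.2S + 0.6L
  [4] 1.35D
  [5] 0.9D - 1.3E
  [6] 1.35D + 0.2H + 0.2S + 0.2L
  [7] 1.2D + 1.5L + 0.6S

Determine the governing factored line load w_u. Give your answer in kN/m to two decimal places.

36.17 kN/m

[1] 1.35(13.26) + 1.7(8.60) + 0.2(9.22) = 34.37
[2] 0.9(13.26) - 1.75(2.16) = 8.15
[3] 1.3(13.26) + 1.4(9.22) + 0.2(8.60) + 0.6(7.18) = 36.17
[4] 1.35(13.26) = 17.90
[5] 0.9(13.26) - 1.3(9.22) = -0.05
[6] 1.35(13.26) + 0.2(2.16) + 0.2(8.60) + 0.2(7.18) = 21.49
[7] 1.2(13.26) + 1.5(7.18) + 0.6(8.60) = 31.84
The controlling combination is 3, giving 36.17 kN/m.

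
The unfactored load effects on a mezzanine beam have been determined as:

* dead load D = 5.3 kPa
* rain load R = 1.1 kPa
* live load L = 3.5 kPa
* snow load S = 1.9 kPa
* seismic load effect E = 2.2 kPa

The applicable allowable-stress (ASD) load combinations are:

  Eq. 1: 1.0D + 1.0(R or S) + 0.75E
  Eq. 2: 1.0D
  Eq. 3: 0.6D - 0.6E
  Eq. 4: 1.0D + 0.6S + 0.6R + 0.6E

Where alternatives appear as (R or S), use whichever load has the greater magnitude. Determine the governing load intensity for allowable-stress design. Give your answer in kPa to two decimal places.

(R or S) → S = 1.9 kPa.
Eq. 1: 1.0(5.3) + 1.0(1.9) + 0.75(2.2) = 5.30 + 1.90 + 1.65 = 8.85
Eq. 2: 1.0(5.3) = 5.30
Eq. 3: 0.6(5.3) - 0.6(2.2) = 3.18 - 1.32 = 1.86
Eq. 4: 1.0(5.3) + 0.6(1.9) + 0.6(1.1) + 0.6(2.2) = 5.30 + 1.14 + 0.66 + 1.32 = 8.42
Combination 1 governs: q = 8.85 kPa.

8.85 kPa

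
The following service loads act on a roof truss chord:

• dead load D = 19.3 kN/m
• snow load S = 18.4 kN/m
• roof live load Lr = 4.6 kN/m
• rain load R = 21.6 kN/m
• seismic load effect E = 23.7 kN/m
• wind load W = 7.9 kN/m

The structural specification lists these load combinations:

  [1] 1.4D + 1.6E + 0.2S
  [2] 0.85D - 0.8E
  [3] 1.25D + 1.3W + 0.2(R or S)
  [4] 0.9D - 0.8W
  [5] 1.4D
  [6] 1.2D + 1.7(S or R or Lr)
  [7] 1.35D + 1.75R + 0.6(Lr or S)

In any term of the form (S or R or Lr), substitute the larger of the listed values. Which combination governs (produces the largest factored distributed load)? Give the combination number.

Combination 7

(R or S) → R = 21.6 kN/m; (S or R or Lr) → R = 21.6 kN/m; (Lr or S) → S = 18.4 kN/m.
[1] 1.4(19.3) + 1.6(23.7) + 0.2(18.4) = 68.62
[2] 0.85(19.3) - 0.8(23.7) = -2.56
[3] 1.25(19.3) + 1.3(7.9) + 0.2(21.6) = 38.72
[4] 0.9(19.3) - 0.8(7.9) = 11.05
[5] 1.4(19.3) = 27.02
[6] 1.2(19.3) + 1.7(21.6) = 59.88
[7] 1.35(19.3) + 1.75(21.6) + 0.6(18.4) = 74.90
The largest value is 74.90 kN/m from combination 7.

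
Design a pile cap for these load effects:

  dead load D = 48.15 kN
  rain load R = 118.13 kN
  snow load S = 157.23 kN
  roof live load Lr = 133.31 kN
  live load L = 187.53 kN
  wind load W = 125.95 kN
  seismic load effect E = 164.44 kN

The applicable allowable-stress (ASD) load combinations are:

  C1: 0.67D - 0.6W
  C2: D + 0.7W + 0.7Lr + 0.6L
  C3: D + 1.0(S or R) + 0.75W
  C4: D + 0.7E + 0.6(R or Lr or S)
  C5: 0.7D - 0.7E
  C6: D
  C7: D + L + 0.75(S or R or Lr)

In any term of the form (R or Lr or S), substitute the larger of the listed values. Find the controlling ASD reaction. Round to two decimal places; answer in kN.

353.60 kN

(S or R) → S = 157.23 kN; (R or Lr or S) → S = 157.23 kN; (S or R or Lr) → S = 157.23 kN.
C1: 0.67(48.15) - 0.6(125.95) = -43.31
C2: 1.0(48.15) + 0.7(125.95) + 0.7(133.31) + 0.6(187.53) = 342.15
C3: 1.0(48.15) + 1.0(157.23) + 0.75(125.95) = 299.84
C4: 1.0(48.15) + 0.7(164.44) + 0.6(157.23) = 257.60
C5: 0.7(48.15) - 0.7(164.44) = -81.40
C6: 1.0(48.15) = 48.15
C7: 1.0(48.15) + 1.0(187.53) + 0.75(157.23) = 353.60
Maximum is from combination 7.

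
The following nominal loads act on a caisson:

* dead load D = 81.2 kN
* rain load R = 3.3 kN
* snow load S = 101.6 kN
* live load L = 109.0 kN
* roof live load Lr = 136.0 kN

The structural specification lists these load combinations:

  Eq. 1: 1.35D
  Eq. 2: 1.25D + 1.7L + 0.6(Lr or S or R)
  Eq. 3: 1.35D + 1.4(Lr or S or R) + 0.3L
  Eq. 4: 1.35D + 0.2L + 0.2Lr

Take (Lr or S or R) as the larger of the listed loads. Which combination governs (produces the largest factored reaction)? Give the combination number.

(Lr or S or R) → Lr = 136.0 kN.
Eq. 1: 1.35(81.2) = 109.6
Eq. 2: 1.25(81.2) + 1.7(109.0) + 0.6(136.0) = 101.5 + 185.3 + 81.6 = 368.4
Eq. 3: 1.35(81.2) + 1.4(136.0) + 0.3(109.0) = 109.6 + 190.4 + 32.7 = 332.7
Eq. 4: 1.35(81.2) + 0.2(109.0) + 0.2(136.0) = 109.6 + 21.8 + 27.2 = 158.6
The largest value is 368.4 kN from combination 2.

Combination 2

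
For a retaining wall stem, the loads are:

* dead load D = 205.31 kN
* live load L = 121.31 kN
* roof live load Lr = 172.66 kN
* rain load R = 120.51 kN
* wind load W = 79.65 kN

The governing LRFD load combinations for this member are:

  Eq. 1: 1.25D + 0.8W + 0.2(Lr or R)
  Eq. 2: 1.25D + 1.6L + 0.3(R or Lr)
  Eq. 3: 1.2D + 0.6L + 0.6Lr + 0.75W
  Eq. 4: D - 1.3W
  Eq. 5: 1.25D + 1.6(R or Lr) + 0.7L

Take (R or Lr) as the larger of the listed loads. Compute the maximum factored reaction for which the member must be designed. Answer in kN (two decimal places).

617.81 kN

(Lr or R) → Lr = 172.66 kN; (R or Lr) → Lr = 172.66 kN.
Eq. 1: 1.25(205.31) + 0.8(79.65) + 0.2(172.66) = 256.64 + 63.72 + 34.53 = 354.89
Eq. 2: 1.25(205.31) + 1.6(121.31) + 0.3(172.66) = 502.53
Eq. 3: 1.2(205.31) + 0.6(121.31) + 0.6(172.66) + 0.75(79.65) = 482.49
Eq. 4: 1.0(205.31) - 1.3(79.65) = 101.77
Eq. 5: 1.25(205.31) + 1.6(172.66) + 0.7(121.31) = 617.81
Maximum is from combination 5.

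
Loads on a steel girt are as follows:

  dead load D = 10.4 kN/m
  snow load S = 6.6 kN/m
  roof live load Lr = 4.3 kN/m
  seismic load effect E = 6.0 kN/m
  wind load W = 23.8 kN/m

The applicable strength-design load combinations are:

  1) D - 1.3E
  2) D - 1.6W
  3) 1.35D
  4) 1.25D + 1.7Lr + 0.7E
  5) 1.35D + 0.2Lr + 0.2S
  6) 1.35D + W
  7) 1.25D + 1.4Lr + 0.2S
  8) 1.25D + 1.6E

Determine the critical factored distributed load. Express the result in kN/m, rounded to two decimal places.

37.84 kN/m

1) 1.0(10.4) - 1.3(6.0) = 10.40 - 7.80 = 2.60
2) 1.0(10.4) - 1.6(23.8) = 10.40 - 38.08 = -27.68
3) 1.35(10.4) = 14.04
4) 1.25(10.4) + 1.7(4.3) + 0.7(6.0) = 13.00 + 7.31 + 4.20 = 24.51
5) 1.35(10.4) + 0.2(4.3) + 0.2(6.6) = 14.04 + 0.86 + 1.32 = 16.22
6) 1.35(10.4) + 1.0(23.8) = 14.04 + 23.80 = 37.84
7) 1.25(10.4) + 1.4(4.3) + 0.2(6.6) = 13.00 + 6.02 + 1.32 = 20.34
8) 1.25(10.4) + 1.6(6.0) = 13.00 + 9.60 = 22.60
Combination 6 governs: w_u = 37.84 kN/m.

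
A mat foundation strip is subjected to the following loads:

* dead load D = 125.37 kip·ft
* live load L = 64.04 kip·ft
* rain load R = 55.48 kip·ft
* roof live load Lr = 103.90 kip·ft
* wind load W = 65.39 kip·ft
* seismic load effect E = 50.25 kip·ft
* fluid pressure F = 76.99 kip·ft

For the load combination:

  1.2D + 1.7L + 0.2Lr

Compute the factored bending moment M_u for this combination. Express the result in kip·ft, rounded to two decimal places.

1.2(125.37) + 1.7(64.04) + 0.2(103.90) = 280.09
M_u = 280.09 kip·ft.

280.09 kip·ft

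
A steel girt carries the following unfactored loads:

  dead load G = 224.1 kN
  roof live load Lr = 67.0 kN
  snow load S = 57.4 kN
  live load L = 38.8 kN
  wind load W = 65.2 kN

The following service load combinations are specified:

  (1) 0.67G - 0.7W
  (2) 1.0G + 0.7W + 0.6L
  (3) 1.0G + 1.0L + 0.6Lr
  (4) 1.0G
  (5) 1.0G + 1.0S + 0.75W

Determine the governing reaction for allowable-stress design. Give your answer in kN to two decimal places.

(1) 0.67(224.1) - 0.7(65.2) = 150.15 - 45.64 = 104.51
(2) 1.0(224.1) + 0.7(65.2) + 0.6(38.8) = 224.10 + 45.64 + 23.28 = 293.02
(3) 1.0(224.1) + 1.0(38.8) + 0.6(67.0) = 224.10 + 38.80 + 40.20 = 303.10
(4) 1.0(224.1) = 224.10
(5) 1.0(224.1) + 1.0(57.4) + 0.75(65.2) = 224.10 + 57.40 + 48.90 = 330.40
Combination 5 governs: V = 330.40 kN.

330.40 kN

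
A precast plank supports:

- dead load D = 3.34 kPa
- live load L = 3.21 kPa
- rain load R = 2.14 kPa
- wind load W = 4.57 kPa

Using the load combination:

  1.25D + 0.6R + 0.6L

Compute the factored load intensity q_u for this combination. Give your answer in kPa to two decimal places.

1.25(3.34) + 0.6(2.14) + 0.6(3.21) = 7.39
q_u = 7.39 kPa.

7.39 kPa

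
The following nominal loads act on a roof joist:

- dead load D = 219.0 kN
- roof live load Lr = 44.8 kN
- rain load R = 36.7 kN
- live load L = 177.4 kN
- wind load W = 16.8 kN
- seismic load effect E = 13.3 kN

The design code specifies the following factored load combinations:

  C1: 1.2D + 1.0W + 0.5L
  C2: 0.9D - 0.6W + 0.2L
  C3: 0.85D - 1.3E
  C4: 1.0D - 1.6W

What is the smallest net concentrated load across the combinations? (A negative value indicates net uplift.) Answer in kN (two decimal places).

C1: 1.2(219.0) + 1.0(16.8) + 0.5(177.4) = 262.80 + 16.80 + 88.70 = 368.30
C2: 0.9(219.0) - 0.6(16.8) + 0.2(177.4) = 197.10 - 10.08 + 35.48 = 222.50
C3: 0.85(219.0) - 1.3(13.3) = 186.15 - 17.29 = 168.86
C4: 1.0(219.0) - 1.6(16.8) = 219.00 - 26.88 = 192.12
Combination 3 gives the minimum: 168.86 kN.

168.86 kN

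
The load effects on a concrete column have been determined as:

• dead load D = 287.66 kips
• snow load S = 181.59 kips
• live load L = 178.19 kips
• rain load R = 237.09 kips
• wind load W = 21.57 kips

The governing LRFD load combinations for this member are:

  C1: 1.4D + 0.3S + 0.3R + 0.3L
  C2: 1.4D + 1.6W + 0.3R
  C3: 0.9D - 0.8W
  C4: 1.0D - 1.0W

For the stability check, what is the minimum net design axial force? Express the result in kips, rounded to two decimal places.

C1: 1.4(287.66) + 0.3(181.59) + 0.3(237.09) + 0.3(178.19) = 581.79
C2: 1.4(287.66) + 1.6(21.57) + 0.3(237.09) = 508.36
C3: 0.9(287.66) - 0.8(21.57) = 241.64
C4: 1.0(287.66) - 1.0(21.57) = 266.09
Combination 3 gives the minimum: 241.64 kips.

241.64 kips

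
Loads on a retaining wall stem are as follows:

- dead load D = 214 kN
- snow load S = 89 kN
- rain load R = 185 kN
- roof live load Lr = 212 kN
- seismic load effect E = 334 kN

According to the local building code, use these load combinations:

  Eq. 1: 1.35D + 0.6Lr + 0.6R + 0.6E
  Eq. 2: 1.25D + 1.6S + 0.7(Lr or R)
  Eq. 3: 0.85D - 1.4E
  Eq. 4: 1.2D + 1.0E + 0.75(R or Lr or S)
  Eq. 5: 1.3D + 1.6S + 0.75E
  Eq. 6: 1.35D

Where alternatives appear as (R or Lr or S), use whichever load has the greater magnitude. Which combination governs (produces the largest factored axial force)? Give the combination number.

(Lr or R) → Lr = 212 kN; (R or Lr or S) → Lr = 212 kN.
Eq. 1: 1.35(214) + 0.6(212) + 0.6(185) + 0.6(334) = 288.9 + 127.2 + 111.0 + 200.4 = 727.5
Eq. 2: 1.25(214) + 1.6(89) + 0.7(212) = 267.5 + 142.4 + 148.4 = 558.3
Eq. 3: 0.85(214) - 1.4(334) = 181.9 - 467.6 = -285.7
Eq. 4: 1.2(214) + 1.0(334) + 0.75(212) = 256.8 + 334.0 + 159.0 = 749.8
Eq. 5: 1.3(214) + 1.6(89) + 0.75(334) = 278.2 + 142.4 + 250.5 = 671.1
Eq. 6: 1.35(214) = 288.9
The largest value is 749.8 kN from combination 4.

Combination 4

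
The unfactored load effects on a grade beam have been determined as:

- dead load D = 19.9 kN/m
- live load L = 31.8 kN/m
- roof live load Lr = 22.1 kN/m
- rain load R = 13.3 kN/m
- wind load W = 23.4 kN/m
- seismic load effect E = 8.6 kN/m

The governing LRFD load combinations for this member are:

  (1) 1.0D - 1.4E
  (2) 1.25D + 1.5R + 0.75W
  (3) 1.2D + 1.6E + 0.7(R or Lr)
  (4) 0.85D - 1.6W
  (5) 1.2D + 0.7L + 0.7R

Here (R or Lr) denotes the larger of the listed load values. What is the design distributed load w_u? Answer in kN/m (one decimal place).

(R or Lr) → Lr = 22.1 kN/m.
(1) 1.0(19.9) - 1.4(8.6) = 7.9
(2) 1.25(19.9) + 1.5(13.3) + 0.75(23.4) = 62.4
(3) 1.2(19.9) + 1.6(8.6) + 0.7(22.1) = 53.1
(4) 0.85(19.9) - 1.6(23.4) = -20.5
(5) 1.2(19.9) + 0.7(31.8) + 0.7(13.3) = 55.5
Combination 2 governs: w_u = 62.4 kN/m.

62.4 kN/m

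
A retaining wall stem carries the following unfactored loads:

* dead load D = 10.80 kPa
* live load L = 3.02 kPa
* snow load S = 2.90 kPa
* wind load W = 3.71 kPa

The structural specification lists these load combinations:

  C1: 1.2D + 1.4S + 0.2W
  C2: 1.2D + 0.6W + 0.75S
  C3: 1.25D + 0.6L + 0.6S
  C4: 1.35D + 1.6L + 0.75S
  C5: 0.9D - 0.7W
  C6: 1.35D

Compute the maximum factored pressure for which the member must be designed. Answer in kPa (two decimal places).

C1: 1.2(10.80) + 1.4(2.90) + 0.2(3.71) = 12.96 + 4.06 + 0.74 = 17.76
C2: 1.2(10.80) + 0.6(3.71) + 0.75(2.90) = 17.36
C3: 1.25(10.80) + 0.6(3.02) + 0.6(2.90) = 13.50 + 1.81 + 1.74 = 17.05
C4: 1.35(10.80) + 1.6(3.02) + 0.75(2.90) = 14.58 + 4.83 + 2.18 = 21.59
C5: 0.9(10.80) - 0.7(3.71) = 9.72 - 2.60 = 7.12
C6: 1.35(10.80) = 14.58
The controlling combination is 4, giving 21.59 kPa.

21.59 kPa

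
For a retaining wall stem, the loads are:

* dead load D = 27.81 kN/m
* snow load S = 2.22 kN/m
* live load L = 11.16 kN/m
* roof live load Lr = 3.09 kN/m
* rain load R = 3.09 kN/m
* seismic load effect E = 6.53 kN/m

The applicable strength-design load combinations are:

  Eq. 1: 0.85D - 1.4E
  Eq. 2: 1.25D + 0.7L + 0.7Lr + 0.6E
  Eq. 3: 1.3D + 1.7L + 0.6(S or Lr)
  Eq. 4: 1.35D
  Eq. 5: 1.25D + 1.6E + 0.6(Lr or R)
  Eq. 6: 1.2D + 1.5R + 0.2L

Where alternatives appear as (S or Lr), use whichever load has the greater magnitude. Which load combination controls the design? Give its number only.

Combination 3

(S or Lr) → Lr = 3.09 kN/m; (Lr or R) → Lr = 3.09 kN/m.
Eq. 1: 0.85(27.81) - 1.4(6.53) = 14.50
Eq. 2: 1.25(27.81) + 0.7(11.16) + 0.7(3.09) + 0.6(6.53) = 48.66
Eq. 3: 1.3(27.81) + 1.7(11.16) + 0.6(3.09) = 56.98
Eq. 4: 1.35(27.81) = 37.54
Eq. 5: 1.25(27.81) + 1.6(6.53) + 0.6(3.09) = 47.06
Eq. 6: 1.2(27.81) + 1.5(3.09) + 0.2(11.16) = 40.24
The largest value is 56.98 kN/m from combination 3.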